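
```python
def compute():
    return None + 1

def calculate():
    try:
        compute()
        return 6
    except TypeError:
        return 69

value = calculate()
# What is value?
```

Step-by-step execution trace:
1. `calculate()` calls `compute()`.
2. `compute()` evaluates `None + 1`, which raises TypeError; it propagates to the caller.
3. `return 6` is not reached.
4. `except TypeError` in calculate matches → returns 69.
5. value = 69.
Result: 69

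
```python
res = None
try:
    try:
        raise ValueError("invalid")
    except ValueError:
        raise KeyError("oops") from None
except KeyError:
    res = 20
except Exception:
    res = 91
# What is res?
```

Step-by-step execution trace:
1. Inner try raises ValueError; inner `except ValueError` catches it.
2. `raise KeyError(...) from None` raises KeyError (from None suppresses __context__, but the active exception is still KeyError).
3. Outer `except KeyError` matches → res = 20.
4. `except Exception` is not reached.
Result: 20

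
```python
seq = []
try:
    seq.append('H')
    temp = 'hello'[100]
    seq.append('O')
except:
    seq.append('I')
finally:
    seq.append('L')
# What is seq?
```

Step-by-step execution trace:
1. try: `seq.append('H')` → seq = ['H'].
2. `temp = 'hello'[100]` raises IndexError; `seq.append('O')` is not reached.
3. bare `except` matches → `seq.append('I')` → seq = ['H', 'I'].
4. finally always runs: `seq.append('L')` → seq = ['H', 'I', 'L'].
Result: ['H', 'I', 'L']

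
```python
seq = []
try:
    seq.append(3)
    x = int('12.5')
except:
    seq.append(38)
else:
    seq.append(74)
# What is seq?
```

Step-by-step execution trace:
1. try: `seq.append(3)` → seq = [3].
2. `x = int('12.5')` raises ValueError.
3. bare `except` matches → `seq.append(38)` → seq = [3, 38].
4. `else` is skipped (an exception was raised).
Result: [3, 38]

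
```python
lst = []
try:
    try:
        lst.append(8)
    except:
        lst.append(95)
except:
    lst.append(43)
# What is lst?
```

Step-by-step execution trace:
1. Inner try: `lst.append(8)` → lst = [8]. No exception raised.
2. Inner `except` is skipped.
3. Inner try completes normally; outer `except` is skipped.
Result: [8]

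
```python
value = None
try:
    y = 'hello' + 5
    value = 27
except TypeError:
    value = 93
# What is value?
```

Step-by-step execution trace:
1. `y = 'hello' + 5` raises TypeError.
2. `value = 27` is not reached.
3. `except TypeError` matches → value = 93.
Result: 93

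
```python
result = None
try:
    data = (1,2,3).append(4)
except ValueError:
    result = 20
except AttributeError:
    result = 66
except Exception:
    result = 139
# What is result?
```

Step-by-step execution trace:
1. `data = (1,2,3).append(4)` raises AttributeError.
2. `except ValueError` does not match AttributeError; skipped.
3. `except AttributeError` matches → result = 66.
4. Remaining except clauses are skipped.
Result: 66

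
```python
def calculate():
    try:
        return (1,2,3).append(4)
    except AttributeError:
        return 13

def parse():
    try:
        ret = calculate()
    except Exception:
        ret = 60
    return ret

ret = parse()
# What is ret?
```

Step-by-step execution trace:
1. `parse()` calls `calculate()`.
2. In calculate: `(1,2,3).append(4)` raises AttributeError; `except AttributeError` catches it → returns 13.
3. In parse: `ret = calculate()` → ret = 13. No exception reaches parse.
4. `except Exception` is skipped; parse returns 13.
5. ret = 13.
Result: 13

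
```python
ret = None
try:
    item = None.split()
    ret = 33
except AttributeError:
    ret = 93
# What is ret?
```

Step-by-step execution trace:
1. `item = None.split()` raises AttributeError.
2. `ret = 33` is not reached.
3. `except AttributeError` matches → ret = 93.
Result: 93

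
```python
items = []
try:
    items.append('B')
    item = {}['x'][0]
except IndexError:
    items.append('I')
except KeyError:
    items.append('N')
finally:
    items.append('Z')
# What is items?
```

Step-by-step execution trace:
1. try: `items.append('B')` → items = ['B'].
2. `item = {}['x'][0]` raises KeyError.
3. `except IndexError` does not match KeyError; skipped.
4. `except KeyError` matches → `items.append('N')` → items = ['B', 'N'].
5. finally always runs: `items.append('Z')` → items = ['B', 'N', 'Z'].
Result: ['B', 'N', 'Z']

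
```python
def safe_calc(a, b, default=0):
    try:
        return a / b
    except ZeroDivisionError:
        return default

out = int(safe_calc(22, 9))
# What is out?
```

Step-by-step execution trace:
1. `safe_calc(22, 9)` enters try: `return 22 / 9` → returns 2.4444444444444446. No exception raised.
2. `except ZeroDivisionError` is skipped.
3. `int(2.4444444444444446)` → 2 → out = 2.
Result: 2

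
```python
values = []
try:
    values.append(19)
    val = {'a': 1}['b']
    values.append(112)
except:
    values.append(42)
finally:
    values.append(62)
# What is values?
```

Step-by-step execution trace:
1. try: `values.append(19)` → values = [19].
2. `val = {'a': 1}['b']` raises KeyError; `values.append(112)` is not reached.
3. bare `except` matches → `values.append(42)` → values = [19, 42].
4. finally always runs: `values.append(62)` → values = [19, 42, 62].
Result: [19, 42, 62]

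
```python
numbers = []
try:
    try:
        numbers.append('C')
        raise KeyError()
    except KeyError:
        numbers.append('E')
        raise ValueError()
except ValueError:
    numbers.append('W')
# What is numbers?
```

Step-by-step execution trace:
1. Inner try: `numbers.append('C')` → numbers = ['C'].
2. `raise KeyError()` raises KeyError.
3. Inner `except KeyError` matches → `numbers.append('E')` → numbers = ['C', 'E'].
4. `raise ValueError()` raises ValueError; propagates to outer try.
5. Outer `except ValueError` matches → `numbers.append('W')` → numbers = ['C', 'E', 'W'].
Result: ['C', 'E', 'W']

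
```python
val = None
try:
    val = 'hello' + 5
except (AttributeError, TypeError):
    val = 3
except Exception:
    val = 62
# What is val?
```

Step-by-step execution trace:
1. `val = 'hello' + 5` raises TypeError.
2. `except (AttributeError, TypeError)` matches (TypeError is in the tuple) → val = 3.
3. `except Exception` is not reached.
Result: 3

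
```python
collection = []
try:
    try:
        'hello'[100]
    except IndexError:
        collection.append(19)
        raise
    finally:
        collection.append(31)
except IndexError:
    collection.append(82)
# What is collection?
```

Step-by-step execution trace:
1. Inner try: `'hello'[100]` raises IndexError.
2. Inner `except IndexError` matches → `collection.append(19)` → collection = [19].
3. bare `raise` re-raises IndexError.
4. Inner `finally` runs during unwinding: `collection.append(31)` → collection = [19, 31].
5. Outer `except IndexError` matches → `collection.append(82)` → collection = [19, 31, 82].
Result: [19, 31, 82]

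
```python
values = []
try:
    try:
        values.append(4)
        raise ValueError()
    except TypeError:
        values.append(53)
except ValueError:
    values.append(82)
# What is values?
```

Step-by-step execution trace:
1. Inner try: `values.append(4)` → values = [4].
2. `raise ValueError()` raises ValueError.
3. Inner `except TypeError` does not match ValueError; exception propagates to outer try.
4. Outer `except ValueError` matches → `values.append(82)` → values = [4, 82].
Result: [4, 82]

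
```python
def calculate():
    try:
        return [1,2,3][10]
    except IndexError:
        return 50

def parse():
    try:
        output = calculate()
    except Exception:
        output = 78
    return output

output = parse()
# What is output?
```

Step-by-step execution trace:
1. `parse()` calls `calculate()`.
2. In calculate: `[1,2,3][10]` raises IndexError; `except IndexError` catches it → returns 50.
3. In parse: `output = calculate()` → output = 50. No exception reaches parse.
4. `except Exception` is skipped; parse returns 50.
5. output = 50.
Result: 50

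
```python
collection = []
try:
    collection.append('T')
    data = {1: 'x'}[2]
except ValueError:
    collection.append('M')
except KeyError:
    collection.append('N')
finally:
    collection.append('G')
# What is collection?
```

Step-by-step execution trace:
1. try: `collection.append('T')` → collection = ['T'].
2. `data = {1: 'x'}[2]` raises KeyError.
3. `except ValueError` does not match KeyError; skipped.
4. `except KeyError` matches → `collection.append('N')` → collection = ['T', 'N'].
5. finally always runs: `collection.append('G')` → collection = ['T', 'N', 'G'].
Result: ['T', 'N', 'G']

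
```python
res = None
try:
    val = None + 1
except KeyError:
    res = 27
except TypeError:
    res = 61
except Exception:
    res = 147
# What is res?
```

Step-by-step execution trace:
1. `val = None + 1` raises TypeError.
2. `except KeyError` does not match TypeError; skipped.
3. `except TypeError` matches → res = 61.
4. Remaining except clauses are skipped.
Result: 61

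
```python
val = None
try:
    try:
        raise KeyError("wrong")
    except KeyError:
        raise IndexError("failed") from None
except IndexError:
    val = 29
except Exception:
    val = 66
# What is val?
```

Step-by-step execution trace:
1. Inner try raises KeyError; inner `except KeyError` catches it.
2. `raise IndexError(...) from None` raises IndexError (from None suppresses __context__, but the active exception is still IndexError).
3. Outer `except IndexError` matches → val = 29.
4. `except Exception` is not reached.
Result: 29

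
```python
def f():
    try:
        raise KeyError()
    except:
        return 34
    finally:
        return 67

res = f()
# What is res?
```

Step-by-step execution trace:
1. `f()` enters try: `raise KeyError()` raises KeyError.
2. bare `except` matches → `return 34` sets pending return value 34.
3. Before returning, `finally: return 67` runs and overrides the pending return.
4. f() returns 67 → res = 67.
Result: 67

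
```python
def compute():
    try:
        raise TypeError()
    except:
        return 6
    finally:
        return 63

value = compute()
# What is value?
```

Step-by-step execution trace:
1. `compute()` enters try: `raise TypeError()` raises TypeError.
2. bare `except` matches → `return 6` sets pending return value 6.
3. Before returning, `finally: return 63` runs and overrides the pending return.
4. compute() returns 63 → value = 63.
Result: 63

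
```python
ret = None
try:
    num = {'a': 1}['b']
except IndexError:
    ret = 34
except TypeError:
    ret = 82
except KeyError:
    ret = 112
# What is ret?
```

Step-by-step execution trace:
1. `num = {'a': 1}['b']` raises KeyError.
2. `except IndexError` does not match KeyError; skipped.
3. `except TypeError` does not match KeyError; skipped.
4. `except KeyError` matches → ret = 112.
Result: 112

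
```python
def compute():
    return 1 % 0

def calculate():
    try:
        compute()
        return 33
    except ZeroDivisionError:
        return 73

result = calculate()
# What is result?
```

Step-by-step execution trace:
1. `calculate()` calls `compute()`.
2. `compute()` evaluates `1 % 0`, which raises ZeroDivisionError; it propagates to the caller.
3. `return 33` is not reached.
4. `except ZeroDivisionError` in calculate matches → returns 73.
5. result = 73.
Result: 73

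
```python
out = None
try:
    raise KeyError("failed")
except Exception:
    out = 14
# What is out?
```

Step-by-step execution trace:
1. `raise KeyError(...)` raises KeyError.
2. `except Exception` matches (KeyError is a subclass of Exception) → out = 14.
Result: 14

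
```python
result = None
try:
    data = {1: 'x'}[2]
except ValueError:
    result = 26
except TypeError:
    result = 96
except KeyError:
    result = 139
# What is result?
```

Step-by-step execution trace:
1. `data = {1: 'x'}[2]` raises KeyError.
2. `except ValueError` does not match KeyError; skipped.
3. `except TypeError` does not match KeyError; skipped.
4. `except KeyError` matches → result = 139.
Result: 139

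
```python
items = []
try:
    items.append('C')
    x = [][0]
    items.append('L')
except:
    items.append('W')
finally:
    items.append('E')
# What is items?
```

Step-by-step execution trace:
1. try: `items.append('C')` → items = ['C'].
2. `x = [][0]` raises IndexError; `items.append('L')` is not reached.
3. bare `except` matches → `items.append('W')` → items = ['C', 'W'].
4. finally always runs: `items.append('E')` → items = ['C', 'W', 'E'].
Result: ['C', 'W', 'E']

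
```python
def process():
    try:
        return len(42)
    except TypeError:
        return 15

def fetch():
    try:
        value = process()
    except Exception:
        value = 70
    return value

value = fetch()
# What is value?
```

Step-by-step execution trace:
1. `fetch()` calls `process()`.
2. In process: `len(42)` raises TypeError; `except TypeError` catches it → returns 15.
3. In fetch: `value = process()` → value = 15. No exception reaches fetch.
4. `except Exception` is skipped; fetch returns 15.
5. value = 15.
Result: 15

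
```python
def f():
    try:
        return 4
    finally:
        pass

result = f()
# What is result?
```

Step-by-step execution trace:
1. `f()` enters try: `return 4` sets pending return value 4.
2. Before returning, `finally: pass` runs (no effect).
3. f() returns 4 → result = 4.
Result: 4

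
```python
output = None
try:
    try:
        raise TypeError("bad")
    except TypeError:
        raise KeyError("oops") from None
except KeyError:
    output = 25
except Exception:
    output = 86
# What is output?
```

Step-by-step execution trace:
1. Inner try raises TypeError; inner `except TypeError` catches it.
2. `raise KeyError(...) from None` raises KeyError (from None suppresses __context__, but the active exception is still KeyError).
3. Outer `except KeyError` matches → output = 25.
4. `except Exception` is not reached.
Result: 25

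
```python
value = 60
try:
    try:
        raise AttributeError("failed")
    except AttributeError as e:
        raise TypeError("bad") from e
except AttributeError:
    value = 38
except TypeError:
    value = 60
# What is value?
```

Step-by-step execution trace:
1. Inner try raises AttributeError; inner `except AttributeError as e` catches it.
2. `raise TypeError(...) from e` raises TypeError (AttributeError is attached as __cause__, but only TypeError is active).
3. Outer `except AttributeError` does not match TypeError; skipped.
4. Outer `except TypeError` matches → value = 60.
Result: 60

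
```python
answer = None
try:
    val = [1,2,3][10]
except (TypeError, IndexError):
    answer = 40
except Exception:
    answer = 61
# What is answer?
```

Step-by-step execution trace:
1. `val = [1,2,3][10]` raises IndexError.
2. `except (TypeError, IndexError)` matches (IndexError is in the tuple) → answer = 40.
3. `except Exception` is not reached.
Result: 40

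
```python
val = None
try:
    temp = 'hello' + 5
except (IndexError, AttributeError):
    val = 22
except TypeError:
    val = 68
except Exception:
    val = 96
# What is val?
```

Step-by-step execution trace:
1. `temp = 'hello' + 5` raises TypeError.
2. `except (IndexError, AttributeError)` does not match TypeError; skipped.
3. `except TypeError` matches (exact type match) → val = 68.
4. `except Exception` is not reached.
Result: 68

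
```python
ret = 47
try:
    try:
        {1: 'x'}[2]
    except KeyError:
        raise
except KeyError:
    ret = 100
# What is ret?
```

Step-by-step execution trace:
1. Inner try: `{1: 'x'}[2]` raises KeyError.
2. Inner `except KeyError` matches; bare `raise` re-raises the same KeyError.
3. Outer `except KeyError` matches → ret = 100.
Result: 100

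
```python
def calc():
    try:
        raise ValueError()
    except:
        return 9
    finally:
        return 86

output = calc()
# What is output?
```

Step-by-step execution trace:
1. `calc()` enters try: `raise ValueError()` raises ValueError.
2. bare `except` matches → `return 9` sets pending return value 9.
3. Before returning, `finally: return 86` runs and overrides the pending return.
4. calc() returns 86 → output = 86.
Result: 86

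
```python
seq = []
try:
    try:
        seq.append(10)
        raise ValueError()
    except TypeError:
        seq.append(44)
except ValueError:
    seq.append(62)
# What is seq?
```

Step-by-step execution trace:
1. Inner try: `seq.append(10)` → seq = [10].
2. `raise ValueError()` raises ValueError.
3. Inner `except TypeError` does not match ValueError; exception propagates to outer try.
4. Outer `except ValueError` matches → `seq.append(62)` → seq = [10, 62].
Result: [10, 62]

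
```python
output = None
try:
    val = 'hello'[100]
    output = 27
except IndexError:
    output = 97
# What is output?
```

Step-by-step execution trace:
1. `val = 'hello'[100]` raises IndexError.
2. `output = 27` is not reached.
3. `except IndexError` matches → output = 97.
Result: 97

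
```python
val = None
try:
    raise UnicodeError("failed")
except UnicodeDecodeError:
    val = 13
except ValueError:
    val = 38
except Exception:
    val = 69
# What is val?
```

Step-by-step execution trace:
1. `raise UnicodeError(...)` raises UnicodeError.
2. `except UnicodeDecodeError` does not match (UnicodeError is not a subclass of UnicodeDecodeError); skipped.
3. `except ValueError` matches (UnicodeError is a subclass of ValueError) → val = 38.
4. `except Exception` is not reached.
Result: 38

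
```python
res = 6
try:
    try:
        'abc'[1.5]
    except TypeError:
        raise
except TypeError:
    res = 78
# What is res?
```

Step-by-step execution trace:
1. Inner try: `'abc'[1.5]` raises TypeError.
2. Inner `except TypeError` matches; bare `raise` re-raises the same TypeError.
3. Outer `except TypeError` matches → res = 78.
Result: 78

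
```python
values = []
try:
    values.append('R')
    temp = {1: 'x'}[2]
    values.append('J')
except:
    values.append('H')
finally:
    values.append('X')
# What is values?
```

Step-by-step execution trace:
1. try: `values.append('R')` → values = ['R'].
2. `temp = {1: 'x'}[2]` raises KeyError; `values.append('J')` is not reached.
3. bare `except` matches → `values.append('H')` → values = ['R', 'H'].
4. finally always runs: `values.append('X')` → values = ['R', 'H', 'X'].
Result: ['R', 'H', 'X']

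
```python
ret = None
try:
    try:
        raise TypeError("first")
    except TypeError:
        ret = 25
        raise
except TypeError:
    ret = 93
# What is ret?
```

Step-by-step execution trace:
1. Inner try: `raise TypeError("first")` raises TypeError.
2. Inner `except TypeError` matches → ret = 25.
3. bare `raise` re-raises the same TypeError.
4. Outer `except TypeError` matches → ret = 93.
Result: 93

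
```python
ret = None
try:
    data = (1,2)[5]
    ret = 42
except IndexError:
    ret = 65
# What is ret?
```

Step-by-step execution trace:
1. `data = (1,2)[5]` raises IndexError.
2. `ret = 42` is not reached.
3. `except IndexError` matches → ret = 65.
Result: 65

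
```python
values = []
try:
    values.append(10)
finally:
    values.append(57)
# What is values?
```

Step-by-step execution trace:
1. try: `values.append(10)` → values = [10].
2. The try body completes without raising.
3. finally always runs: `values.append(57)` → values = [10, 57].
Result: [10, 57]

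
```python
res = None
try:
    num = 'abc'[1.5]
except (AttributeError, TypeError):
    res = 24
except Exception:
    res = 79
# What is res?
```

Step-by-step execution trace:
1. `num = 'abc'[1.5]` raises TypeError.
2. `except (AttributeError, TypeError)` matches (TypeError is in the tuple) → res = 24.
3. `except Exception` is not reached.
Result: 24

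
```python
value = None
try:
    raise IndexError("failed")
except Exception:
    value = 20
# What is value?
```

Step-by-step execution trace:
1. `raise IndexError(...)` raises IndexError.
2. `except Exception` matches (IndexError is a subclass of Exception) → value = 20.
Result: 20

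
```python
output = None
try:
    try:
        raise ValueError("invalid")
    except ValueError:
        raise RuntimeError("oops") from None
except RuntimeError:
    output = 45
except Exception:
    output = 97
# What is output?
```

Step-by-step execution trace:
1. Inner try raises ValueError; inner `except ValueError` catches it.
2. `raise RuntimeError(...) from None` raises RuntimeError (from None suppresses __context__, but the active exception is still RuntimeError).
3. Outer `except RuntimeError` matches → output = 45.
4. `except Exception` is not reached.
Result: 45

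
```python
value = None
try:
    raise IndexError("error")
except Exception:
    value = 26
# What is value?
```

Step-by-step execution trace:
1. `raise IndexError(...)` raises IndexError.
2. `except Exception` matches (IndexError is a subclass of Exception) → value = 26.
Result: 26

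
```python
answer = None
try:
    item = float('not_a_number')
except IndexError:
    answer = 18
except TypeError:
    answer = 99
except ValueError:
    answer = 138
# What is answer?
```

Step-by-step execution trace:
1. `item = float('not_a_number')` raises ValueError.
2. `except IndexError` does not match ValueError; skipped.
3. `except TypeError` does not match ValueError; skipped.
4. `except ValueError` matches → answer = 138.
Result: 138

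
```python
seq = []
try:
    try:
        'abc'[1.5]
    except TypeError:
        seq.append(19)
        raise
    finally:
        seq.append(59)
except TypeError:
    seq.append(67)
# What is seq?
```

Step-by-step execution trace:
1. Inner try: `'abc'[1.5]` raises TypeError.
2. Inner `except TypeError` matches → `seq.append(19)` → seq = [19].
3. bare `raise` re-raises TypeError.
4. Inner `finally` runs during unwinding: `seq.append(59)` → seq = [19, 59].
5. Outer `except TypeError` matches → `seq.append(67)` → seq = [19, 59, 67].
Result: [19, 59, 67]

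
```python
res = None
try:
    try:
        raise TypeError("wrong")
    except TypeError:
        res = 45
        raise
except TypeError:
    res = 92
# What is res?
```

Step-by-step execution trace:
1. Inner try: `raise TypeError("wrong")` raises TypeError.
2. Inner `except TypeError` matches → res = 45.
3. bare `raise` re-raises the same TypeError.
4. Outer `except TypeError` matches → res = 92.
Result: 92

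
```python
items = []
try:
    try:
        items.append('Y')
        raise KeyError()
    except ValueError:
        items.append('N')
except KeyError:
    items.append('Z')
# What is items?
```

Step-by-step execution trace:
1. Inner try: `items.append('Y')` → items = ['Y'].
2. `raise KeyError()` raises KeyError.
3. Inner `except ValueError` does not match KeyError; exception propagates to outer try.
4. Outer `except KeyError` matches → `items.append('Z')` → items = ['Y', 'Z'].
Result: ['Y', 'Z']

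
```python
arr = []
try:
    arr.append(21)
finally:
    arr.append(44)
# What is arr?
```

Step-by-step execution trace:
1. try: `arr.append(21)` → arr = [21].
2. The try body completes without raising.
3. finally always runs: `arr.append(44)` → arr = [21, 44].
Result: [21, 44]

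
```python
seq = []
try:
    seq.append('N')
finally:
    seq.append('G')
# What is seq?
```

Step-by-step execution trace:
1. try: `seq.append('N')` → seq = ['N'].
2. The try body completes without raising.
3. finally always runs: `seq.append('G')` → seq = ['N', 'G'].
Result: ['N', 'G']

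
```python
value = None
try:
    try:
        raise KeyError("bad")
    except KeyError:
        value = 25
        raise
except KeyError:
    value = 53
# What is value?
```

Step-by-step execution trace:
1. Inner try: `raise KeyError("bad")` raises KeyError.
2. Inner `except KeyError` matches → value = 25.
3. bare `raise` re-raises the same KeyError.
4. Outer `except KeyError` matches → value = 53.
Result: 53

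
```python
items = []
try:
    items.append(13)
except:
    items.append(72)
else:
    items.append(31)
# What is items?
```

Step-by-step execution trace:
1. try: `items.append(13)` → items = [13]. No exception raised.
2. `except` is skipped.
3. `else` runs (try completed without exception): `items.append(31)` → items = [13, 31].
Result: [13, 31]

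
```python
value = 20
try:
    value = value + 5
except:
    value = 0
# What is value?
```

Step-by-step execution trace:
1. value starts at 20.
2. try: `value = value + 5` → value = 25. No exception raised.
3. `except` is skipped.
Result: 25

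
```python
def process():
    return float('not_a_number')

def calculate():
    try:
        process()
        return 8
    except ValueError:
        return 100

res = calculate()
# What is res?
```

Step-by-step execution trace:
1. `calculate()` calls `process()`.
2. `process()` evaluates `float('not_a_number')`, which raises ValueError; it propagates to the caller.
3. `return 8` is not reached.
4. `except ValueError` in calculate matches → returns 100.
5. res = 100.
Result: 100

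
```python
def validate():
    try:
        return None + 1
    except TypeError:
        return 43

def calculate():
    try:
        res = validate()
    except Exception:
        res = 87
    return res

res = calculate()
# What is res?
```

Step-by-step execution trace:
1. `calculate()` calls `validate()`.
2. In validate: `None + 1` raises TypeError; `except TypeError` catches it → returns 43.
3. In calculate: `res = validate()` → res = 43. No exception reaches calculate.
4. `except Exception` is skipped; calculate returns 43.
5. res = 43.
Result: 43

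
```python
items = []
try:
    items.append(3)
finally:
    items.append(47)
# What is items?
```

Step-by-step execution trace:
1. try: `items.append(3)` → items = [3].
2. The try body completes without raising.
3. finally always runs: `items.append(47)` → items = [3, 47].
Result: [3, 47]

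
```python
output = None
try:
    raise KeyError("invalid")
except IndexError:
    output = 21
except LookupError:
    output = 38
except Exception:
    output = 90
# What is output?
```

Step-by-step execution trace:
1. `raise KeyError(...)` raises KeyError.
2. `except IndexError` does not match (KeyError is not a subclass of IndexError); skipped.
3. `except LookupError` matches (KeyError is a subclass of LookupError) → output = 38.
4. `except Exception` is not reached.
Result: 38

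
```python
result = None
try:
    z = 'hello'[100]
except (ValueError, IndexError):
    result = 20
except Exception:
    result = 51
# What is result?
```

Step-by-step execution trace:
1. `z = 'hello'[100]` raises IndexError.
2. `except (ValueError, IndexError)` matches (IndexError is in the tuple) → result = 20.
3. `except Exception` is not reached.
Result: 20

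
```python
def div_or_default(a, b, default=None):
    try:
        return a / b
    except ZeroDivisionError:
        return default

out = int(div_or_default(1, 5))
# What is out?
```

Step-by-step execution trace:
1. `div_or_default(1, 5)` enters try: `return 1 / 5` → returns 0.2. No exception raised.
2. `except ZeroDivisionError` is skipped.
3. `int(0.2)` → 0 → out = 0.
Result: 0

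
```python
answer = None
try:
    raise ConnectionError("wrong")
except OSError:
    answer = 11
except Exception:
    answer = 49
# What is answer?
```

Step-by-step execution trace:
1. `raise ConnectionError(...)` raises ConnectionError.
2. `except OSError` matches (ConnectionError is a subclass of OSError) → answer = 11.
3. `except Exception` is not reached.
Result: 11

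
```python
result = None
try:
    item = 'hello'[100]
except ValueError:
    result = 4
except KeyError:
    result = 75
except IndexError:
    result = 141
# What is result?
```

Step-by-step execution trace:
1. `item = 'hello'[100]` raises IndexError.
2. `except ValueError` does not match IndexError; skipped.
3. `except KeyError` does not match IndexError; skipped.
4. `except IndexError` matches → result = 141.
Result: 141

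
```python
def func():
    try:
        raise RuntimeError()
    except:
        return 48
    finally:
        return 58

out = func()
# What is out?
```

Step-by-step execution trace:
1. `func()` enters try: `raise RuntimeError()` raises RuntimeError.
2. bare `except` matches → `return 48` sets pending return value 48.
3. Before returning, `finally: return 58` runs and overrides the pending return.
4. func() returns 58 → out = 58.
Result: 58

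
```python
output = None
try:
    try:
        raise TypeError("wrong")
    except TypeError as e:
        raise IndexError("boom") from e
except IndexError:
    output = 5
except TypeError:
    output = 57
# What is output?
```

Step-by-step execution trace:
1. Inner try raises TypeError; inner `except TypeError as e` catches it.
2. `raise IndexError(...) from e` raises IndexError (TypeError is attached as __cause__, but only IndexError is active).
3. Outer `except IndexError` matches → output = 5.
4. `except TypeError` is not reached.
Result: 5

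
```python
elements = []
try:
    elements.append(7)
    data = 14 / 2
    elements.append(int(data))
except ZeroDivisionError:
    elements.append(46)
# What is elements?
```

Step-by-step execution trace:
1. try: `elements.append(7)` → elements = [7].
2. `data = 14 / 2` → data = 7.0. No exception raised.
3. `elements.append(int(data))` → elements = [7, 7].
4. `except ZeroDivisionError` is skipped (no exception was raised).
Result: [7, 7]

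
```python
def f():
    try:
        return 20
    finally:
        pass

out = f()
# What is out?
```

Step-by-step execution trace:
1. `f()` enters try: `return 20` sets pending return value 20.
2. Before returning, `finally: pass` runs (no effect).
3. f() returns 20 → out = 20.
Result: 20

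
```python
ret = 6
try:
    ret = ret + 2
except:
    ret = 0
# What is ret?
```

Step-by-step execution trace:
1. ret starts at 6.
2. try: `ret = ret + 2` → ret = 8. No exception raised.
3. `except` is skipped.
Result: 8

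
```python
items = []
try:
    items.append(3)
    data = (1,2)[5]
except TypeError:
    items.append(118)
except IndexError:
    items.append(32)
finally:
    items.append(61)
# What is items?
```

Step-by-step execution trace:
1. try: `items.append(3)` → items = [3].
2. `data = (1,2)[5]` raises IndexError.
3. `except TypeError` does not match IndexError; skipped.
4. `except IndexError` matches → `items.append(32)` → items = [3, 32].
5. finally always runs: `items.append(61)` → items = [3, 32, 61].
Result: [3, 32, 61]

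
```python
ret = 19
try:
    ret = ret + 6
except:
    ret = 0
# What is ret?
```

Step-by-step execution trace:
1. ret starts at 19.
2. try: `ret = ret + 6` → ret = 25. No exception raised.
3. `except` is skipped.
Result: 25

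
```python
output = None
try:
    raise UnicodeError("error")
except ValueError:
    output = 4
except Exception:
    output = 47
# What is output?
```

Step-by-step execution trace:
1. `raise UnicodeError(...)` raises UnicodeError.
2. `except ValueError` matches (UnicodeError is a subclass of ValueError) → output = 4.
3. `except Exception` is not reached.
Result: 4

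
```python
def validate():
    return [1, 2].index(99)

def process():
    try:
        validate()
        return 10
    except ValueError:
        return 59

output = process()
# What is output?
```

Step-by-step execution trace:
1. `process()` calls `validate()`.
2. `validate()` evaluates `[1, 2].index(99)`, which raises ValueError; it propagates to the caller.
3. `return 10` is not reached.
4. `except ValueError` in process matches → returns 59.
5. output = 59.
Result: 59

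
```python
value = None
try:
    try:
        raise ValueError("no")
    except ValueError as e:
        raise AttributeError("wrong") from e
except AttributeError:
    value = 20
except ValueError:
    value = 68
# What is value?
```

Step-by-step execution trace:
1. Inner try raises ValueError; inner `except ValueError as e` catches it.
2. `raise AttributeError(...) from e` raises AttributeError (ValueError is attached as __cause__, but only AttributeError is active).
3. Outer `except AttributeError` matches → value = 20.
4. `except ValueError` is not reached.
Result: 20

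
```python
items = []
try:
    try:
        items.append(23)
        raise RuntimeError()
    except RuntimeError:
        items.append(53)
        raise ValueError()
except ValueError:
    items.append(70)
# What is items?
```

Step-by-step execution trace:
1. Inner try: `items.append(23)` → items = [23].
2. `raise RuntimeError()` raises RuntimeError.
3. Inner `except RuntimeError` matches → `items.append(53)` → items = [23, 53].
4. `raise ValueError()` raises ValueError; propagates to outer try.
5. Outer `except ValueError` matches → `items.append(70)` → items = [23, 53, 70].
Result: [23, 53, 70]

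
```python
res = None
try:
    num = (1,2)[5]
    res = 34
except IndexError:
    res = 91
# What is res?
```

Step-by-step execution trace:
1. `num = (1,2)[5]` raises IndexError.
2. `res = 34` is not reached.
3. `except IndexError` matches → res = 91.
Result: 91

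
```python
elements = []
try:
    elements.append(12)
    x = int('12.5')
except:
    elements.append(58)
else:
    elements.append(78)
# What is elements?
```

Step-by-step execution trace:
1. try: `elements.append(12)` → elements = [12].
2. `x = int('12.5')` raises ValueError.
3. bare `except` matches → `elements.append(58)` → elements = [12, 58].
4. `else` is skipped (an exception was raised).
Result: [12, 58]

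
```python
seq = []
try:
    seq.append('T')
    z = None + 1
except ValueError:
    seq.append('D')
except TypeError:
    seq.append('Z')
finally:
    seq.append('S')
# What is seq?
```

Step-by-step execution trace:
1. try: `seq.append('T')` → seq = ['T'].
2. `z = None + 1` raises TypeError.
3. `except ValueError` does not match TypeError; skipped.
4. `except TypeError` matches → `seq.append('Z')` → seq = ['T', 'Z'].
5. finally always runs: `seq.append('S')` → seq = ['T', 'Z', 'S'].
Result: ['T', 'Z', 'S']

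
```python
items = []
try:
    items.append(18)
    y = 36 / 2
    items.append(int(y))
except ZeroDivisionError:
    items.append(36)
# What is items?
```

Step-by-step execution trace:
1. try: `items.append(18)` → items = [18].
2. `y = 36 / 2` → y = 18.0. No exception raised.
3. `items.append(int(y))` → items = [18, 18].
4. `except ZeroDivisionError` is skipped (no exception was raised).
Result: [18, 18]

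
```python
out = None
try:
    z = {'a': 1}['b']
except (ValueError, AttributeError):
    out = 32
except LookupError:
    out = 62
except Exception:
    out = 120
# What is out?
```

Step-by-step execution trace:
1. `z = {'a': 1}['b']` raises KeyError.
2. `except (ValueError, AttributeError)` does not match KeyError; skipped.
3. `except LookupError` matches (KeyError is a subclass of LookupError) → out = 62.
4. `except Exception` is not reached.
Result: 62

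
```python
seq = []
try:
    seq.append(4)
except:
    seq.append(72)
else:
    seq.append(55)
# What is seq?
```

Step-by-step execution trace:
1. try: `seq.append(4)` → seq = [4]. No exception raised.
2. `except` is skipped.
3. `else` runs (try completed without exception): `seq.append(55)` → seq = [4, 55].
Result: [4, 55]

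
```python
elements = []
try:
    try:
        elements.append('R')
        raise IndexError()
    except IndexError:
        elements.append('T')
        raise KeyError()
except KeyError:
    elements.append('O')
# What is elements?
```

Step-by-step execution trace:
1. Inner try: `elements.append('R')` → elements = ['R'].
2. `raise IndexError()` raises IndexError.
3. Inner `except IndexError` matches → `elements.append('T')` → elements = ['R', 'T'].
4. `raise KeyError()` raises KeyError; propagates to outer try.
5. Outer `except KeyError` matches → `elements.append('O')` → elements = ['R', 'T', 'O'].
Result: ['R', 'T', 'O']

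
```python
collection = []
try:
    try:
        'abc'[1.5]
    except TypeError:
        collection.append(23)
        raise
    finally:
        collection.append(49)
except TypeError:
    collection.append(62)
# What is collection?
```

Step-by-step execution trace:
1. Inner try: `'abc'[1.5]` raises TypeError.
2. Inner `except TypeError` matches → `collection.append(23)` → collection = [23].
3. bare `raise` re-raises TypeError.
4. Inner `finally` runs during unwinding: `collection.append(49)` → collection = [23, 49].
5. Outer `except TypeError` matches → `collection.append(62)` → collection = [23, 49, 62].
Result: [23, 49, 62]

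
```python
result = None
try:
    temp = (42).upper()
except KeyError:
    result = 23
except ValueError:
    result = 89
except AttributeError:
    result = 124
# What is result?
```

Step-by-step execution trace:
1. `temp = (42).upper()` raises AttributeError.
2. `except KeyError` does not match AttributeError; skipped.
3. `except ValueError` does not match AttributeError; skipped.
4. `except AttributeError` matches → result = 124.
Result: 124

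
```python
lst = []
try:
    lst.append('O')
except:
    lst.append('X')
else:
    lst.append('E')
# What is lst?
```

Step-by-step execution trace:
1. try: `lst.append('O')` → lst = ['O']. No exception raised.
2. `except` is skipped.
3. `else` runs (try completed without exception): `lst.append('E')` → lst = ['O', 'E'].
Result: ['O', 'E']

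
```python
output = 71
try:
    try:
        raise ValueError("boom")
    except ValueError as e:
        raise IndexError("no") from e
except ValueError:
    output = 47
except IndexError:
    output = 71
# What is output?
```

Step-by-step execution trace:
1. Inner try raises ValueError; inner `except ValueError as e` catches it.
2. `raise IndexError(...) from e` raises IndexError (ValueError is attached as __cause__, but only IndexError is active).
3. Outer `except ValueError` does not match IndexError; skipped.
4. Outer `except IndexError` matches → output = 71.
Result: 71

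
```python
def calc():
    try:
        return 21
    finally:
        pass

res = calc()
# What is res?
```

Step-by-step execution trace:
1. `calc()` enters try: `return 21` sets pending return value 21.
2. Before returning, `finally: pass` runs (no effect).
3. calc() returns 21 → res = 21.
Result: 21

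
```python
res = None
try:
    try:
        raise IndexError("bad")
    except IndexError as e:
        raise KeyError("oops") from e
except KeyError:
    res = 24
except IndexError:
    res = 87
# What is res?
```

Step-by-step execution trace:
1. Inner try raises IndexError; inner `except IndexError as e` catches it.
2. `raise KeyError(...) from e` raises KeyError (IndexError is attached as __cause__, but only KeyError is active).
3. Outer `except KeyError` matches → res = 24.
4. `except IndexError` is not reached.
Result: 24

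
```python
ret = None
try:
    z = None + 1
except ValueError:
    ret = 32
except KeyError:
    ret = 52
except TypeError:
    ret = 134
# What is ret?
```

Step-by-step execution trace:
1. `z = None + 1` raises TypeError.
2. `except ValueError` does not match TypeError; skipped.
3. `except KeyError` does not match TypeError; skipped.
4. `except TypeError` matches → ret = 134.
Result: 134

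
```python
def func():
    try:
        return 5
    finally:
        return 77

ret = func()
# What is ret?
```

Step-by-step execution trace:
1. `func()` enters try: `return 5` sets pending return value 5.
2. Before returning, `finally: return 77` runs and overrides the pending return.
3. func() returns 77 → ret = 77.
Result: 77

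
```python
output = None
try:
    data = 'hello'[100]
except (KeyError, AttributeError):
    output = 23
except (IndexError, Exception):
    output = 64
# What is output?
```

Step-by-step execution trace:
1. `data = 'hello'[100]` raises IndexError.
2. `except (KeyError, AttributeError)` does not match IndexError; skipped.
3. `except (IndexError, Exception)` matches (IndexError is in the tuple) → output = 64.
Result: 64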